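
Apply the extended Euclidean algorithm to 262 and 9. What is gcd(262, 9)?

1

Repeated division:
262 = 29*9 + 1
9 = 9*1 + 0
gcd(262, 9) = 1.
Express as a combination:
1 = 262 − 29·9
So 1 = (1)·262 + (-29)·9.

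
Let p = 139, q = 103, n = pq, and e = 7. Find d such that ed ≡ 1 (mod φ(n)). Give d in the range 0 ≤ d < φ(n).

2011

φ(n) = (p−1)(q−1) = 138·102 = 14076.
Need d with 7·d ≡ 1 (mod 14076). Apply the extended Euclidean algorithm:
14076 = 2010·7 + 6
7 = 1·6 + 1
6 = 6·1 + 0
Back-substitute:
1 = 7 − 6
1 = −14076 + 2011·7
So 7·2011 ≡ 1 (mod 14076), hence d = 2011.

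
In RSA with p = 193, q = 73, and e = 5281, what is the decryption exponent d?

3937

φ(n) = (p−1)(q−1) = 192·72 = 13824.
Need d with 5281·d ≡ 1 (mod 13824). Apply the extended Euclidean algorithm:
13824 = 2*5281 + 3262
5281 = 1*3262 + 2019
3262 = 1*2019 + 1243
2019 = 1*1243 + 776
1243 = 1*776 + 467
776 = 1*467 + 309
467 = 1*309 + 158
309 = 1*158 + 151
158 = 1*151 + 7
151 = 21*7 + 4
7 = 1*4 + 3
4 = 1*3 + 1
3 = 3*1 + 0
Back-substitute:
1 = 4 − 3
1 = −7 + 2·4
1 = 2·151 − 43·7
1 = −43·158 + 45·151
1 = 45·309 − 88·158
1 = −88·467 + 133·309
1 = 133·776 − 221·467
1 = −221·1243 + 354·776
1 = 354·2019 − 575·1243
1 = −575·3262 + 929·2019
1 = 929·5281 − 1504·3262
1 = −1504·13824 + 3937·5281
So 5281·3937 ≡ 1 (mod 13824), hence d = 3937.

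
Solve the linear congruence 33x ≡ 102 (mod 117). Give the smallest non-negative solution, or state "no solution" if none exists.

First find gcd(33, 117):
117 = 3·33 + 18
33 = 1·18 + 15
18 = 1·15 + 3
15 = 5·3 + 0
gcd = 3 and 3 | 102, so solutions exist. Divide through by 3: 11x ≡ 34 (mod 39).
Now find 11⁻¹ mod 39:
39 = 3*11 + 6
11 = 1*6 + 5
6 = 1*5 + 1
5 = 5*1 + 0
Back-substitute:
1 = 6 − 5
1 = −11 + 2·6
1 = 2·39 − 7·11
So 11·(-7) ≡ 1 (mod 39), i.e. 11⁻¹ ≡ 32.
Then x ≡ 32·34 ≡ 35 (mod 39); the smallest non-negative solution is x = 35.

35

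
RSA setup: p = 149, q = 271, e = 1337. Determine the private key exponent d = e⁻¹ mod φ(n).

φ(n) = (p−1)(q−1) = 148·270 = 39960.
Need d with 1337·d ≡ 1 (mod 39960). Apply the extended Euclidean algorithm:
39960 = 29*1337 + 1187
1337 = 1*1187 + 150
1187 = 7*150 + 137
150 = 1*137 + 13
137 = 10*13 + 7
13 = 1*7 + 6
7 = 1*6 + 1
6 = 6*1 + 0
Back-substitute:
1 = 7 − 6
1 = −13 + 2·7
1 = 2·137 − 21·13
1 = −21·150 + 23·137
1 = 23·1187 − 182·150
1 = −182·1337 + 205·1187
1 = 205·39960 − 6127·1337
So 1337·(-6127) ≡ 1 (mod 39960), hence d ≡ -6127 ≡ 33833 (mod 39960).

33833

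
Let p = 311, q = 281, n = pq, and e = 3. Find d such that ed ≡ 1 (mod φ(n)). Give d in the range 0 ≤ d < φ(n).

57867

φ(n) = (p−1)(q−1) = 310·280 = 86800.
Need d with 3·d ≡ 1 (mod 86800). Apply the extended Euclidean algorithm:
86800 = 28933·3 + 1
3 = 3·1 + 0
Back-substitute:
1 = 86800 − 28933·3
So 3·(-28933) ≡ 1 (mod 86800), hence d ≡ -28933 ≡ 57867 (mod 86800).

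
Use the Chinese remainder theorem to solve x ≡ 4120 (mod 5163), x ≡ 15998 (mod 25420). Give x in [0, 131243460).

Write x = 4120 + 5163·k. Then 5163·k ≡ 15998 − 4120 ≡ 11878 (mod 25420).
Need 5163⁻¹ mod 25420. Extended Euclid on (25420, 5163):
25420 = 4·5163 + 4768
5163 = 1·4768 + 395
4768 = 12·395 + 28
395 = 14·28 + 3
28 = 9·3 + 1
3 = 3·1 + 0
Back-substitute:
1 = 28 − 9·3
1 = −9·395 + 127·28
1 = 127·4768 − 1533·395
1 = −1533·5163 + 1660·4768
1 = 1660·25420 − 8173·5163
5163⁻¹ ≡ 17247 (mod 25420), so k ≡ 17247·11878 ≡ 86 (mod 25420).
x = 4120 + 5163·86 = 448138.

448138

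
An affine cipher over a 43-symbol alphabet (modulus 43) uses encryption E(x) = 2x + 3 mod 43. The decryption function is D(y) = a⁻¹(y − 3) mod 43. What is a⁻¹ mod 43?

Apply the Euclidean algorithm to 43 and 2:
43 = 21*2 + 1
2 = 2*1 + 0
gcd = 1, so the inverse exists. Back-substitute:
1 = 43 − 21·2
Thus 2·(-21) ≡ 1 (mod 43); reducing, -21 mod 43 = 22.

22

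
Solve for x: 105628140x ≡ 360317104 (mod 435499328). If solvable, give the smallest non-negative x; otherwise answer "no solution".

First find gcd(105628140, 435499328):
435499328 = 4*105628140 + 12986768
105628140 = 8*12986768 + 1733996
12986768 = 7*1733996 + 848796
1733996 = 2*848796 + 36404
848796 = 23*36404 + 11504
36404 = 3*11504 + 1892
11504 = 6*1892 + 152
1892 = 12*152 + 68
152 = 2*68 + 16
68 = 4*16 + 4
16 = 4*4 + 0
gcd = 4 and 4 | 360317104, so solutions exist. Divide through by 4: 26407035x ≡ 90079276 (mod 108874832).
Now find 26407035⁻¹ mod 108874832:
108874832 = 4*26407035 + 3246692
26407035 = 8*3246692 + 433499
3246692 = 7*433499 + 212199
433499 = 2*212199 + 9101
212199 = 23*9101 + 2876
9101 = 3*2876 + 473
2876 = 6*473 + 38
473 = 12*38 + 17
38 = 2*17 + 4
17 = 4*4 + 1
4 = 4*1 + 0
Back-substitute:
1 = 17 − 4·4
1 = −4·38 + 9·17
1 = 9·473 − 112·38
1 = −112·2876 + 681·473
1 = 681·9101 − 2155·2876
1 = −2155·212199 + 50246·9101
1 = 50246·433499 − 102647·212199
1 = −102647·3246692 + 768775·433499
1 = 768775·26407035 − 6252847·3246692
1 = −6252847·108874832 + 25780163·26407035
So 26407035⁻¹ ≡ 25780163 (mod 108874832).
Then x ≡ 25780163·90079276 ≡ 59577476 (mod 108874832); the smallest non-negative solution is x = 59577476.

59577476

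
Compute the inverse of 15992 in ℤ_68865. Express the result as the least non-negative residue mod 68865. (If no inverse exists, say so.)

36788

Run Euclid on (68865, 15992):
68865 = 4*15992 + 4897
15992 = 3*4897 + 1301
4897 = 3*1301 + 994
1301 = 1*994 + 307
994 = 3*307 + 73
307 = 4*73 + 15
73 = 4*15 + 13
15 = 1*13 + 2
13 = 6*2 + 1
2 = 2*1 + 0
Since gcd(15992, 68865) = 1, back-substitute to write 1 as a combination:
1 = 13 − 6·2
1 = −6·15 + 7·13
1 = 7·73 − 34·15
1 = −34·307 + 143·73
1 = 143·994 − 463·307
1 = −463·1301 + 606·994
1 = 606·4897 − 2281·1301
1 = −2281·15992 + 7449·4897
1 = 7449·68865 − 32077·15992
Hence 15992⁻¹ ≡ -32077 ≡ 36788 (mod 68865).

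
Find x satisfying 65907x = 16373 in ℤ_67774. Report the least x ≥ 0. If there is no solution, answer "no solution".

9611

First find gcd(65907, 67774):
67774 = 1×65907 + 1867
65907 = 35×1867 + 562
1867 = 3×562 + 181
562 = 3×181 + 19
181 = 9×19 + 10
19 = 1×10 + 9
10 = 1×9 + 1
9 = 9×1 + 0
gcd = 1, so a unique solution mod 67774 exists.
Back-substitute for the Bézout coefficients:
1 = 10 − 9
1 = −19 + 2·10
1 = 2·181 − 19·19
1 = −19·562 + 59·181
1 = 59·1867 − 196·562
1 = −196·65907 + 6919·1867
1 = 6919·67774 − 7115·65907
So 65907·(-7115) ≡ 1 (mod 67774), giving 65907⁻¹ ≡ 60659.
x ≡ 65907⁻¹·16373 ≡ 60659·16373 ≡ 9611 (mod 67774).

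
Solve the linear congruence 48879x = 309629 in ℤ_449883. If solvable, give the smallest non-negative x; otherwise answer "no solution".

no solution

gcd(48879, 449883):
449883 = 9·48879 + 9972
48879 = 4·9972 + 8991
9972 = 1·8991 + 981
8991 = 9·981 + 162
981 = 6·162 + 9
162 = 18·9 + 0
gcd = 9, but 9 ∤ 309629, so the congruence has no solution.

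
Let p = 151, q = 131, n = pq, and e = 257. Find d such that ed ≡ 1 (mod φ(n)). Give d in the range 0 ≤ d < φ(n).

18893

φ(n) = (p−1)(q−1) = 150·130 = 19500.
Need d with 257·d ≡ 1 (mod 19500). Apply the extended Euclidean algorithm:
19500 = 75·257 + 225
257 = 1·225 + 32
225 = 7·32 + 1
32 = 32·1 + 0
Back-substitute:
1 = 225 − 7·32
1 = −7·257 + 8·225
1 = 8·19500 − 607·257
So 257·(-607) ≡ 1 (mod 19500), hence d ≡ -607 ≡ 18893 (mod 19500).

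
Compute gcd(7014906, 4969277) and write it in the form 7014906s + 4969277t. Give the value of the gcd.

Euclidean algorithm:
7014906 = 1·4969277 + 2045629
4969277 = 2·2045629 + 878019
2045629 = 2·878019 + 289591
878019 = 3·289591 + 9246
289591 = 31·9246 + 2965
9246 = 3·2965 + 351
2965 = 8·351 + 157
351 = 2·157 + 37
157 = 4·37 + 9
37 = 4·9 + 1
9 = 9·1 + 0
gcd(7014906, 4969277) = 1.
Express as a combination:
1 = 37 − 4·9
1 = −4·157 + 17·37
1 = 17·351 − 38·157
1 = −38·2965 + 321·351
1 = 321·9246 − 1001·2965
1 = −1001·289591 + 31352·9246
1 = 31352·878019 − 95057·289591
1 = −95057·2045629 + 221466·878019
1 = 221466·4969277 − 537989·2045629
1 = −537989·7014906 + 759455·4969277
So 1 = (-537989)·7014906 + (759455)·4969277.

1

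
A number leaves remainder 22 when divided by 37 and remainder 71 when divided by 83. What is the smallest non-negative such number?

984

Write x = 22 + 37·k. Then 37·k ≡ 71 − 22 ≡ 49 (mod 83).
Need 37⁻¹ mod 83. Extended Euclid on (83, 37):
83 = 2·37 + 9
37 = 4·9 + 1
9 = 9·1 + 0
Back-substitute:
1 = 37 − 4·9
1 = −4·83 + 9·37
37⁻¹ ≡ 9 (mod 83), so k ≡ 9·49 ≡ 26 (mod 83).
x = 22 + 37·26 = 984.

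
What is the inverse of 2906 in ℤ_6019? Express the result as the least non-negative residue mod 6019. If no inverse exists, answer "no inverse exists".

756

gcd(6019, 2906) by repeated division:
6019 = 2×2906 + 207
2906 = 14×207 + 8
207 = 25×8 + 7
8 = 1×7 + 1
7 = 7×1 + 0
gcd = 1, so the inverse exists. Back-substitute:
1 = 8 − 7
1 = −207 + 26·8
1 = 26·2906 − 365·207
1 = −365·6019 + 756·2906
So 2906·756 ≡ 1 (mod 6019).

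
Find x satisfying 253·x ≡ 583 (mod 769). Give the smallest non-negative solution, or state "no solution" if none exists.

671

First find gcd(253, 769):
769 = 3*253 + 10
253 = 25*10 + 3
10 = 3*3 + 1
3 = 3*1 + 0
gcd = 1, so a unique solution mod 769 exists.
Back-substitute for the Bézout coefficients:
1 = 10 − 3·3
1 = −3·253 + 76·10
1 = 76·769 − 231·253
So 253·(-231) ≡ 1 (mod 769), giving 253⁻¹ ≡ 538.
x ≡ 253⁻¹·583 ≡ 538·583 ≡ 671 (mod 769).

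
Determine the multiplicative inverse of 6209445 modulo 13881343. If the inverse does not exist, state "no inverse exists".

13253459

Run Euclid on (13881343, 6209445):
13881343 = 2×6209445 + 1462453
6209445 = 4×1462453 + 359633
1462453 = 4×359633 + 23921
359633 = 15×23921 + 818
23921 = 29×818 + 199
818 = 4×199 + 22
199 = 9×22 + 1
22 = 22×1 + 0
The gcd is 1. Working backward:
1 = 199 − 9·22
1 = −9·818 + 37·199
1 = 37·23921 − 1082·818
1 = −1082·359633 + 16267·23921
1 = 16267·1462453 − 66150·359633
1 = −66150·6209445 + 280867·1462453
1 = 280867·13881343 − 627884·6209445
Hence 6209445⁻¹ ≡ -627884 ≡ 13253459 (mod 13881343).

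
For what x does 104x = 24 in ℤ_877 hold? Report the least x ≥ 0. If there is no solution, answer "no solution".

First find gcd(104, 877):
877 = 8×104 + 45
104 = 2×45 + 14
45 = 3×14 + 3
14 = 4×3 + 2
3 = 1×2 + 1
2 = 2×1 + 0
gcd = 1, so a unique solution mod 877 exists.
Back-substitute for the Bézout coefficients:
1 = 3 − 2
1 = −14 + 5·3
1 = 5·45 − 16·14
1 = −16·104 + 37·45
1 = 37·877 − 312·104
So 104·(-312) ≡ 1 (mod 877), giving 104⁻¹ ≡ 565.
x ≡ 104⁻¹·24 ≡ 565·24 ≡ 405 (mod 877).

405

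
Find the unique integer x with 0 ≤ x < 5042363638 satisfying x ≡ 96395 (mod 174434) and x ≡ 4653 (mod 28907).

Write x = 96395 + 174434·k. Then 174434·k ≡ 4653 − 96395 ≡ 23886 (mod 28907).
Need 174434⁻¹ mod 28907. Extended Euclid on (28907, 992):
28907 = 29×992 + 139
992 = 7×139 + 19
139 = 7×19 + 6
19 = 3×6 + 1
6 = 6×1 + 0
Back-substitute:
1 = 19 − 3·6
1 = −3·139 + 22·19
1 = 22·992 − 157·139
1 = −157·28907 + 4575·992
174434⁻¹ ≡ 4575 (mod 28907), so k ≡ 4575·23886 ≡ 9990 (mod 28907).
x = 96395 + 174434·9990 = 1742692055.

1742692055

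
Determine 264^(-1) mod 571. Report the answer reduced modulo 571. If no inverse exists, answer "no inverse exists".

Apply the Euclidean algorithm to 571 and 264:
571 = 2×264 + 43
264 = 6×43 + 6
43 = 7×6 + 1
6 = 6×1 + 0
gcd = 1, so the inverse exists. Back-substitute:
1 = 43 − 7·6
1 = −7·264 + 43·43
1 = 43·571 − 93·264
Hence 264⁻¹ ≡ -93 ≡ 478 (mod 571).

478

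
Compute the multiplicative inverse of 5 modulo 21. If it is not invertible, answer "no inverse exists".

17

Apply the Euclidean algorithm to 21 and 5:
21 = 4×5 + 1
5 = 5×1 + 0
The gcd is 1. Working backward:
1 = 21 − 4·5
So 5·(-4) ≡ 1 (mod 21), and -4 ≡ 17 (mod 21).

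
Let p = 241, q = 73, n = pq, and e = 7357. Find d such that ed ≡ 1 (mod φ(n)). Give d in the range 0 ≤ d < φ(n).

15253

φ(n) = (p−1)(q−1) = 240·72 = 17280.
Need d with 7357·d ≡ 1 (mod 17280). Apply the extended Euclidean algorithm:
17280 = 2×7357 + 2566
7357 = 2×2566 + 2225
2566 = 1×2225 + 341
2225 = 6×341 + 179
341 = 1×179 + 162
179 = 1×162 + 17
162 = 9×17 + 9
17 = 1×9 + 8
9 = 1×8 + 1
8 = 8×1 + 0
Back-substitute:
1 = 9 − 8
1 = −17 + 2·9
1 = 2·162 − 19·17
1 = −19·179 + 21·162
1 = 21·341 − 40·179
1 = −40·2225 + 261·341
1 = 261·2566 − 301·2225
1 = −301·7357 + 863·2566
1 = 863·17280 − 2027·7357
So 7357·(-2027) ≡ 1 (mod 17280), hence d ≡ -2027 ≡ 15253 (mod 17280).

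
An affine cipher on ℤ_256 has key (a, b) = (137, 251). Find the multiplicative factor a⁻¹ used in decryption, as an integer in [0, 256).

Apply the Euclidean algorithm to 256 and 137:
256 = 1·137 + 119
137 = 1·119 + 18
119 = 6·18 + 11
18 = 1·11 + 7
11 = 1·7 + 4
7 = 1·4 + 3
4 = 1·3 + 1
3 = 3·1 + 0
Since gcd(137, 256) = 1, back-substitute to write 1 as a combination:
1 = 4 − 3
1 = −7 + 2·4
1 = 2·11 − 3·7
1 = −3·18 + 5·11
1 = 5·119 − 33·18
1 = −33·137 + 38·119
1 = 38·256 − 71·137
Hence 137⁻¹ ≡ -71 ≡ 185 (mod 256).

185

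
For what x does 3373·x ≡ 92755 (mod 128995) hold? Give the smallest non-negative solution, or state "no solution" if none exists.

First find gcd(3373, 128995):
128995 = 38*3373 + 821
3373 = 4*821 + 89
821 = 9*89 + 20
89 = 4*20 + 9
20 = 2*9 + 2
9 = 4*2 + 1
2 = 2*1 + 0
gcd = 1, so a unique solution mod 128995 exists.
Back-substitute for the Bézout coefficients:
1 = 9 − 4·2
1 = −4·20 + 9·9
1 = 9·89 − 40·20
1 = −40·821 + 369·89
1 = 369·3373 − 1516·821
1 = −1516·128995 + 57977·3373
So 3373·(57977) ≡ 1 (mod 128995), giving 3373⁻¹ ≡ 57977.
x ≡ 3373⁻¹·92755 ≡ 57977·92755 ≡ 113075 (mod 128995).

113075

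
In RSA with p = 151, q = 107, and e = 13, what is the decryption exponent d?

14677

φ(n) = (p−1)(q−1) = 150·106 = 15900.
Need d with 13·d ≡ 1 (mod 15900). Apply the extended Euclidean algorithm:
15900 = 1223*13 + 1
13 = 13*1 + 0
Back-substitute:
1 = 15900 − 1223·13
So 13·(-1223) ≡ 1 (mod 15900), hence d ≡ -1223 ≡ 14677 (mod 15900).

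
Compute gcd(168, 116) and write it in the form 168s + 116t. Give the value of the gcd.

Repeated division:
168 = 1*116 + 52
116 = 2*52 + 12
52 = 4*12 + 4
12 = 3*4 + 0
gcd(168, 116) = 4.
Working backward:
4 = 52 − 4·12
4 = −4·116 + 9·52
4 = 9·168 − 13·116
So 4 = (9)·168 + (-13)·116.

4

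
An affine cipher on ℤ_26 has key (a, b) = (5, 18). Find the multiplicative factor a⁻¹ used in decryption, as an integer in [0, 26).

21

Apply the Euclidean algorithm to 26 and 5:
26 = 5×5 + 1
5 = 5×1 + 0
Since gcd(5, 26) = 1, back-substitute to write 1 as a combination:
1 = 26 − 5·5
Thus 5·(-5) ≡ 1 (mod 26); reducing, -5 mod 26 = 21.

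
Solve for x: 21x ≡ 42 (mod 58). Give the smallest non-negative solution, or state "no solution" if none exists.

2

First find gcd(21, 58):
58 = 2×21 + 16
21 = 1×16 + 5
16 = 3×5 + 1
5 = 5×1 + 0
gcd = 1, so a unique solution mod 58 exists.
Back-substitute for the Bézout coefficients:
1 = 16 − 3·5
1 = −3·21 + 4·16
1 = 4·58 − 11·21
So 21·(-11) ≡ 1 (mod 58), giving 21⁻¹ ≡ 47.
x ≡ 21⁻¹·42 ≡ 47·42 ≡ 2 (mod 58).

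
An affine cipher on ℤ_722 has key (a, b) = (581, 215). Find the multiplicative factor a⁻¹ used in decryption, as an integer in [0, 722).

425

Extended Euclidean algorithm:
722 = 1·581 + 141
581 = 4·141 + 17
141 = 8·17 + 5
17 = 3·5 + 2
5 = 2·2 + 1
2 = 2·1 + 0
Since gcd(581, 722) = 1, back-substitute to write 1 as a combination:
1 = 5 − 2·2
1 = −2·17 + 7·5
1 = 7·141 − 58·17
1 = −58·581 + 239·141
1 = 239·722 − 297·581
So 581·(-297) ≡ 1 (mod 722), and -297 ≡ 425 (mod 722).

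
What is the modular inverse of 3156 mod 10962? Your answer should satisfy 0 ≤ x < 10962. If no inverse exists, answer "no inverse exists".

no inverse exists

Compute gcd(3156, 10962):
10962 = 3*3156 + 1494
3156 = 2*1494 + 168
1494 = 8*168 + 150
168 = 1*150 + 18
150 = 8*18 + 6
18 = 3*6 + 0
Since gcd = 6 > 1, 3156 is not a unit mod 10962.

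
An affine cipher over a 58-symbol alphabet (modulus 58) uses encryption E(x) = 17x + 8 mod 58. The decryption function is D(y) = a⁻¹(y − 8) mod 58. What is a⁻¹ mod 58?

gcd(58, 17) by repeated division:
58 = 3×17 + 7
17 = 2×7 + 3
7 = 2×3 + 1
3 = 3×1 + 0
gcd = 1, so the inverse exists. Back-substitute:
1 = 7 − 2·3
1 = −2·17 + 5·7
1 = 5·58 − 17·17
So 17·(-17) ≡ 1 (mod 58), and -17 ≡ 41 (mod 58).

41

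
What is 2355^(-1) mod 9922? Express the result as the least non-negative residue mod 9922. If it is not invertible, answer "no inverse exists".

5633

Run Euclid on (9922, 2355):
9922 = 4*2355 + 502
2355 = 4*502 + 347
502 = 1*347 + 155
347 = 2*155 + 37
155 = 4*37 + 7
37 = 5*7 + 2
7 = 3*2 + 1
2 = 2*1 + 0
Since gcd(2355, 9922) = 1, back-substitute to write 1 as a combination:
1 = 7 − 3·2
1 = −3·37 + 16·7
1 = 16·155 − 67·37
1 = −67·347 + 150·155
1 = 150·502 − 217·347
1 = −217·2355 + 1018·502
1 = 1018·9922 − 4289·2355
Hence 2355⁻¹ ≡ -4289 ≡ 5633 (mod 9922).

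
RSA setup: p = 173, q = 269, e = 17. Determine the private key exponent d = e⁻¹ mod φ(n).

40673

φ(n) = (p−1)(q−1) = 172·268 = 46096.
Need d with 17·d ≡ 1 (mod 46096). Apply the extended Euclidean algorithm:
46096 = 2711*17 + 9
17 = 1*9 + 8
9 = 1*8 + 1
8 = 8*1 + 0
Back-substitute:
1 = 9 − 8
1 = −17 + 2·9
1 = 2·46096 − 5423·17
So 17·(-5423) ≡ 1 (mod 46096), hence d ≡ -5423 ≡ 40673 (mod 46096).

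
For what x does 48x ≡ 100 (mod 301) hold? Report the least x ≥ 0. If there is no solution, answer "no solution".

First find gcd(48, 301):
301 = 6·48 + 13
48 = 3·13 + 9
13 = 1·9 + 4
9 = 2·4 + 1
4 = 4·1 + 0
gcd = 1, so a unique solution mod 301 exists.
Back-substitute for the Bézout coefficients:
1 = 9 − 2·4
1 = −2·13 + 3·9
1 = 3·48 − 11·13
1 = −11·301 + 69·48
So 48·(69) ≡ 1 (mod 301), giving 48⁻¹ ≡ 69.
x ≡ 48⁻¹·100 ≡ 69·100 ≡ 278 (mod 301).

278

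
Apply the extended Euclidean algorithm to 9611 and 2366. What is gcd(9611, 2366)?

Repeated division:
9611 = 4×2366 + 147
2366 = 16×147 + 14
147 = 10×14 + 7
14 = 2×7 + 0
gcd(9611, 2366) = 7.
Express as a combination:
7 = 147 − 10·14
7 = −10·2366 + 161·147
7 = 161·9611 − 654·2366
So 7 = (161)·9611 + (-654)·2366.

7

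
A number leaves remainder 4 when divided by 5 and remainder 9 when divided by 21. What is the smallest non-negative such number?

Write x = 4 + 5·k. Then 5·k ≡ 9 − 4 ≡ 5 (mod 21).
Need 5⁻¹ mod 21. Extended Euclid on (21, 5):
21 = 4·5 + 1
5 = 5·1 + 0
Back-substitute:
1 = 21 − 4·5
5⁻¹ ≡ 17 (mod 21), so k ≡ 17·5 ≡ 1 (mod 21).
x = 4 + 5·1 = 9.

9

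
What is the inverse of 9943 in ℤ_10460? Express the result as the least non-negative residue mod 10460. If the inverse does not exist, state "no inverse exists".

9327

Apply the Euclidean algorithm to 10460 and 9943:
10460 = 1×9943 + 517
9943 = 19×517 + 120
517 = 4×120 + 37
120 = 3×37 + 9
37 = 4×9 + 1
9 = 9×1 + 0
The gcd is 1. Working backward:
1 = 37 − 4·9
1 = −4·120 + 13·37
1 = 13·517 − 56·120
1 = −56·9943 + 1077·517
1 = 1077·10460 − 1133·9943
So 9943·(-1133) ≡ 1 (mod 10460), and -1133 ≡ 9327 (mod 10460).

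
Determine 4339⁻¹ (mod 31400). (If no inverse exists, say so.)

10059

Extended Euclidean algorithm:
31400 = 7*4339 + 1027
4339 = 4*1027 + 231
1027 = 4*231 + 103
231 = 2*103 + 25
103 = 4*25 + 3
25 = 8*3 + 1
3 = 3*1 + 0
The gcd is 1. Working backward:
1 = 25 − 8·3
1 = −8·103 + 33·25
1 = 33·231 − 74·103
1 = −74·1027 + 329·231
1 = 329·4339 − 1390·1027
1 = −1390·31400 + 10059·4339
So 4339·10059 ≡ 1 (mod 31400).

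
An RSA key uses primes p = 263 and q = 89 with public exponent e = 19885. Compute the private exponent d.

φ(n) = (p−1)(q−1) = 262·88 = 23056.
Need d with 19885·d ≡ 1 (mod 23056). Apply the extended Euclidean algorithm:
23056 = 1·19885 + 3171
19885 = 6·3171 + 859
3171 = 3·859 + 594
859 = 1·594 + 265
594 = 2·265 + 64
265 = 4·64 + 9
64 = 7·9 + 1
9 = 9·1 + 0
Back-substitute:
1 = 64 − 7·9
1 = −7·265 + 29·64
1 = 29·594 − 65·265
1 = −65·859 + 94·594
1 = 94·3171 − 347·859
1 = −347·19885 + 2176·3171
1 = 2176·23056 − 2523·19885
So 19885·(-2523) ≡ 1 (mod 23056), hence d ≡ -2523 ≡ 20533 (mod 23056).

20533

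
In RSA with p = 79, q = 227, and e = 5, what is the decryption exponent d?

10577

φ(n) = (p−1)(q−1) = 78·226 = 17628.
Need d with 5·d ≡ 1 (mod 17628). Apply the extended Euclidean algorithm:
17628 = 3525·5 + 3
5 = 1·3 + 2
3 = 1·2 + 1
2 = 2·1 + 0
Back-substitute:
1 = 3 − 2
1 = −5 + 2·3
1 = 2·17628 − 7051·5
So 5·(-7051) ≡ 1 (mod 17628), hence d ≡ -7051 ≡ 10577 (mod 17628).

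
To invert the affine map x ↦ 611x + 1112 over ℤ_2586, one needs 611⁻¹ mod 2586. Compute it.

1985

Apply the Euclidean algorithm to 2586 and 611:
2586 = 4×611 + 142
611 = 4×142 + 43
142 = 3×43 + 13
43 = 3×13 + 4
13 = 3×4 + 1
4 = 4×1 + 0
gcd = 1, so the inverse exists. Back-substitute:
1 = 13 − 3·4
1 = −3·43 + 10·13
1 = 10·142 − 33·43
1 = −33·611 + 142·142
1 = 142·2586 − 601·611
Thus 611·(-601) ≡ 1 (mod 2586); reducing, -601 mod 2586 = 1985.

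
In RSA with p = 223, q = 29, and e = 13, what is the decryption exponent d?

2869

φ(n) = (p−1)(q−1) = 222·28 = 6216.
Need d with 13·d ≡ 1 (mod 6216). Apply the extended Euclidean algorithm:
6216 = 478*13 + 2
13 = 6*2 + 1
2 = 2*1 + 0
Back-substitute:
1 = 13 − 6·2
1 = −6·6216 + 2869·13
So 13·2869 ≡ 1 (mod 6216), hence d = 2869.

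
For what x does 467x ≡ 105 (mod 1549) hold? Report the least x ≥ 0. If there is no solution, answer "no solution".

113

First find gcd(467, 1549):
1549 = 3×467 + 148
467 = 3×148 + 23
148 = 6×23 + 10
23 = 2×10 + 3
10 = 3×3 + 1
3 = 3×1 + 0
gcd = 1, so a unique solution mod 1549 exists.
Back-substitute for the Bézout coefficients:
1 = 10 − 3·3
1 = −3·23 + 7·10
1 = 7·148 − 45·23
1 = −45·467 + 142·148
1 = 142·1549 − 471·467
So 467·(-471) ≡ 1 (mod 1549), giving 467⁻¹ ≡ 1078.
x ≡ 467⁻¹·105 ≡ 1078·105 ≡ 113 (mod 1549).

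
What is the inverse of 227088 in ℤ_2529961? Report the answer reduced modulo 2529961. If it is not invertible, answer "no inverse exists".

gcd(2529961, 227088) by repeated division:
2529961 = 11·227088 + 31993
227088 = 7·31993 + 3137
31993 = 10·3137 + 623
3137 = 5·623 + 22
623 = 28·22 + 7
22 = 3·7 + 1
7 = 7·1 + 0
Since gcd(227088, 2529961) = 1, back-substitute to write 1 as a combination:
1 = 22 − 3·7
1 = −3·623 + 85·22
1 = 85·3137 − 428·623
1 = −428·31993 + 4365·3137
1 = 4365·227088 − 30983·31993
1 = −30983·2529961 + 345178·227088
So 227088·345178 ≡ 1 (mod 2529961).

345178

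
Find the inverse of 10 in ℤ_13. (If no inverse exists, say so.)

Apply the Euclidean algorithm to 13 and 10:
13 = 1×10 + 3
10 = 3×3 + 1
3 = 3×1 + 0
gcd = 1, so the inverse exists. Back-substitute:
1 = 10 − 3·3
1 = −3·13 + 4·10
So 10·4 ≡ 1 (mod 13).

4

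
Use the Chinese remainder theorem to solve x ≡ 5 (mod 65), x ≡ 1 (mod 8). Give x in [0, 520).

265

Write x = 5 + 65·k. Then 65·k ≡ 1 − 5 ≡ 4 (mod 8).
Need 65⁻¹ mod 8. Extended Euclid on (8, 1):
8 = 8*1 + 0
65⁻¹ ≡ 1 (mod 8), so k ≡ 1·4 ≡ 4 (mod 8).
x = 5 + 65·4 = 265.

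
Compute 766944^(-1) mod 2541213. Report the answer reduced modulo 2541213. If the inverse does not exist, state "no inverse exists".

Compute gcd(766944, 2541213):
2541213 = 3*766944 + 240381
766944 = 3*240381 + 45801
240381 = 5*45801 + 11376
45801 = 4*11376 + 297
11376 = 38*297 + 90
297 = 3*90 + 27
90 = 3*27 + 9
27 = 3*9 + 0
The gcd is 9, not 1, hence no inverse exists.

no inverse exists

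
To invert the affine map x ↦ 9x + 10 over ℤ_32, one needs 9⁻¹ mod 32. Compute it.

Extended Euclidean algorithm:
32 = 3*9 + 5
9 = 1*5 + 4
5 = 1*4 + 1
4 = 4*1 + 0
Since gcd(9, 32) = 1, back-substitute to write 1 as a combination:
1 = 5 − 4
1 = −9 + 2·5
1 = 2·32 − 7·9
Thus 9·(-7) ≡ 1 (mod 32); reducing, -7 mod 32 = 25.

25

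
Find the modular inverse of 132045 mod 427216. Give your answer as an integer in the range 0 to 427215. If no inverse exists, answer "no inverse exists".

303605

Run Euclid on (427216, 132045):
427216 = 3·132045 + 31081
132045 = 4·31081 + 7721
31081 = 4·7721 + 197
7721 = 39·197 + 38
197 = 5·38 + 7
38 = 5·7 + 3
7 = 2·3 + 1
3 = 3·1 + 0
The gcd is 1. Working backward:
1 = 7 − 2·3
1 = −2·38 + 11·7
1 = 11·197 − 57·38
1 = −57·7721 + 2234·197
1 = 2234·31081 − 8993·7721
1 = −8993·132045 + 38206·31081
1 = 38206·427216 − 123611·132045
Thus 132045·(-123611) ≡ 1 (mod 427216); reducing, -123611 mod 427216 = 303605.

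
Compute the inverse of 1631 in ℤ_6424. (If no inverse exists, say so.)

Extended Euclidean algorithm:
6424 = 3·1631 + 1531
1631 = 1·1531 + 100
1531 = 15·100 + 31
100 = 3·31 + 7
31 = 4·7 + 3
7 = 2·3 + 1
3 = 3·1 + 0
The gcd is 1. Working backward:
1 = 7 − 2·3
1 = −2·31 + 9·7
1 = 9·100 − 29·31
1 = −29·1531 + 444·100
1 = 444·1631 − 473·1531
1 = −473·6424 + 1863·1631
So 1631·1863 ≡ 1 (mod 6424).

1863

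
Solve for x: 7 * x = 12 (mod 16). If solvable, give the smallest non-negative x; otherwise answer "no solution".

4

First find gcd(7, 16):
16 = 2×7 + 2
7 = 3×2 + 1
2 = 2×1 + 0
gcd = 1, so a unique solution mod 16 exists.
Back-substitute for the Bézout coefficients:
1 = 7 − 3·2
1 = −3·16 + 7·7
So 7·(7) ≡ 1 (mod 16), giving 7⁻¹ ≡ 7.
x ≡ 7⁻¹·12 ≡ 7·12 ≡ 4 (mod 16).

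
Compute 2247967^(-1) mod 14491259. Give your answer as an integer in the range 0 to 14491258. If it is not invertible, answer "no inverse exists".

4152967

Apply the Euclidean algorithm to 14491259 and 2247967:
14491259 = 6*2247967 + 1003457
2247967 = 2*1003457 + 241053
1003457 = 4*241053 + 39245
241053 = 6*39245 + 5583
39245 = 7*5583 + 164
5583 = 34*164 + 7
164 = 23*7 + 3
7 = 2*3 + 1
3 = 3*1 + 0
The gcd is 1. Working backward:
1 = 7 − 2·3
1 = −2·164 + 47·7
1 = 47·5583 − 1600·164
1 = −1600·39245 + 11247·5583
1 = 11247·241053 − 69082·39245
1 = −69082·1003457 + 287575·241053
1 = 287575·2247967 − 644232·1003457
1 = −644232·14491259 + 4152967·2247967
So 2247967·4152967 ≡ 1 (mod 14491259).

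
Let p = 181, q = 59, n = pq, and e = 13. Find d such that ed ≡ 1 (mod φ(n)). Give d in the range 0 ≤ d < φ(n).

9637

φ(n) = (p−1)(q−1) = 180·58 = 10440.
Need d with 13·d ≡ 1 (mod 10440). Apply the extended Euclidean algorithm:
10440 = 803×13 + 1
13 = 13×1 + 0
Back-substitute:
1 = 10440 − 803·13
So 13·(-803) ≡ 1 (mod 10440), hence d ≡ -803 ≡ 9637 (mod 10440).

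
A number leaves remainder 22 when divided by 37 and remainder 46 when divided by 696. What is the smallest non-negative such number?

9790

Write x = 22 + 37·k. Then 37·k ≡ 46 − 22 ≡ 24 (mod 696).
Need 37⁻¹ mod 696. Extended Euclid on (696, 37):
696 = 18×37 + 30
37 = 1×30 + 7
30 = 4×7 + 2
7 = 3×2 + 1
2 = 2×1 + 0
Back-substitute:
1 = 7 − 3·2
1 = −3·30 + 13·7
1 = 13·37 − 16·30
1 = −16·696 + 301·37
37⁻¹ ≡ 301 (mod 696), so k ≡ 301·24 ≡ 264 (mod 696).
x = 22 + 37·264 = 9790.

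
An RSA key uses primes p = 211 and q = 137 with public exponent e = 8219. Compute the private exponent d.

φ(n) = (p−1)(q−1) = 210·136 = 28560.
Need d with 8219·d ≡ 1 (mod 28560). Apply the extended Euclidean algorithm:
28560 = 3*8219 + 3903
8219 = 2*3903 + 413
3903 = 9*413 + 186
413 = 2*186 + 41
186 = 4*41 + 22
41 = 1*22 + 19
22 = 1*19 + 3
19 = 6*3 + 1
3 = 3*1 + 0
Back-substitute:
1 = 19 − 6·3
1 = −6·22 + 7·19
1 = 7·41 − 13·22
1 = −13·186 + 59·41
1 = 59·413 − 131·186
1 = −131·3903 + 1238·413
1 = 1238·8219 − 2607·3903
1 = −2607·28560 + 9059·8219
So 8219·9059 ≡ 1 (mod 28560), hence d = 9059.

9059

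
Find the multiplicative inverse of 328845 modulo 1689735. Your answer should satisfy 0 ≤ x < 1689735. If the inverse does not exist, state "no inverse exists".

Euclidean algorithm on 1689735, 328845:
1689735 = 5·328845 + 45510
328845 = 7·45510 + 10275
45510 = 4·10275 + 4410
10275 = 2·4410 + 1455
4410 = 3·1455 + 45
1455 = 32·45 + 15
45 = 3·15 + 0
gcd(328845, 1689735) = 15 ≠ 1, so 328845 has no multiplicative inverse modulo 1689735.

no inverse exists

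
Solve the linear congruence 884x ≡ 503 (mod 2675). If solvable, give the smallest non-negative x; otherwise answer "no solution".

First find gcd(884, 2675):
2675 = 3*884 + 23
884 = 38*23 + 10
23 = 2*10 + 3
10 = 3*3 + 1
3 = 3*1 + 0
gcd = 1, so a unique solution mod 2675 exists.
Back-substitute for the Bézout coefficients:
1 = 10 − 3·3
1 = −3·23 + 7·10
1 = 7·884 − 269·23
1 = −269·2675 + 814·884
So 884·(814) ≡ 1 (mod 2675), giving 884⁻¹ ≡ 814.
x ≡ 884⁻¹·503 ≡ 814·503 ≡ 167 (mod 2675).

167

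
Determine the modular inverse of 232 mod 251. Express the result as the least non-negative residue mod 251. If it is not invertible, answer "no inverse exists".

gcd(251, 232) by repeated division:
251 = 1·232 + 19
232 = 12·19 + 4
19 = 4·4 + 3
4 = 1·3 + 1
3 = 3·1 + 0
gcd = 1, so the inverse exists. Back-substitute:
1 = 4 − 3
1 = −19 + 5·4
1 = 5·232 − 61·19
1 = −61·251 + 66·232
So 232·66 ≡ 1 (mod 251).

66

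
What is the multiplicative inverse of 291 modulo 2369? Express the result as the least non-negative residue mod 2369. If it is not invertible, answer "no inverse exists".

1791

gcd(2369, 291) by repeated division:
2369 = 8×291 + 41
291 = 7×41 + 4
41 = 10×4 + 1
4 = 4×1 + 0
gcd = 1, so the inverse exists. Back-substitute:
1 = 41 − 10·4
1 = −10·291 + 71·41
1 = 71·2369 − 578·291
So 291·(-578) ≡ 1 (mod 2369), and -578 ≡ 1791 (mod 2369).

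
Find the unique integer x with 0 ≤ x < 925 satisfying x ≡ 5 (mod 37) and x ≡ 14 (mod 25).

264

Write x = 5 + 37·k. Then 37·k ≡ 14 − 5 ≡ 9 (mod 25).
Need 37⁻¹ mod 25. Extended Euclid on (25, 12):
25 = 2*12 + 1
12 = 12*1 + 0
Back-substitute:
1 = 25 − 2·12
37⁻¹ ≡ 23 (mod 25), so k ≡ 23·9 ≡ 7 (mod 25).
x = 5 + 37·7 = 264.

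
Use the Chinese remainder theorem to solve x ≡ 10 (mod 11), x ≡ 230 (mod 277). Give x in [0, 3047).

230

Write x = 10 + 11·k. Then 11·k ≡ 230 − 10 ≡ 220 (mod 277).
Need 11⁻¹ mod 277. Extended Euclid on (277, 11):
277 = 25·11 + 2
11 = 5·2 + 1
2 = 2·1 + 0
Back-substitute:
1 = 11 − 5·2
1 = −5·277 + 126·11
11⁻¹ ≡ 126 (mod 277), so k ≡ 126·220 ≡ 20 (mod 277).
x = 10 + 11·20 = 230.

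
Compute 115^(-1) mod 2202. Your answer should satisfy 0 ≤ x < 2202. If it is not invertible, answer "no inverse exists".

Apply the Euclidean algorithm to 2202 and 115:
2202 = 19*115 + 17
115 = 6*17 + 13
17 = 1*13 + 4
13 = 3*4 + 1
4 = 4*1 + 0
gcd = 1, so the inverse exists. Back-substitute:
1 = 13 − 3·4
1 = −3·17 + 4·13
1 = 4·115 − 27·17
1 = −27·2202 + 517·115
So 115·517 ≡ 1 (mod 2202).

517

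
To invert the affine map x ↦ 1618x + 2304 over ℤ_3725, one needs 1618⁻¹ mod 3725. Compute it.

3207

Run Euclid on (3725, 1618):
3725 = 2×1618 + 489
1618 = 3×489 + 151
489 = 3×151 + 36
151 = 4×36 + 7
36 = 5×7 + 1
7 = 7×1 + 0
Since gcd(1618, 3725) = 1, back-substitute to write 1 as a combination:
1 = 36 − 5·7
1 = −5·151 + 21·36
1 = 21·489 − 68·151
1 = −68·1618 + 225·489
1 = 225·3725 − 518·1618
So 1618·(-518) ≡ 1 (mod 3725), and -518 ≡ 3207 (mod 3725).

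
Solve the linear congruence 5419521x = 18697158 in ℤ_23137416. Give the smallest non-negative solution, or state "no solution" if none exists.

First find gcd(5419521, 23137416):
23137416 = 4*5419521 + 1459332
5419521 = 3*1459332 + 1041525
1459332 = 1*1041525 + 417807
1041525 = 2*417807 + 205911
417807 = 2*205911 + 5985
205911 = 34*5985 + 2421
5985 = 2*2421 + 1143
2421 = 2*1143 + 135
1143 = 8*135 + 63
135 = 2*63 + 9
63 = 7*9 + 0
gcd = 9 and 9 | 18697158, so solutions exist. Divide through by 9: 602169x ≡ 2077462 (mod 2570824).
Now find 602169⁻¹ mod 2570824:
2570824 = 4*602169 + 162148
602169 = 3*162148 + 115725
162148 = 1*115725 + 46423
115725 = 2*46423 + 22879
46423 = 2*22879 + 665
22879 = 34*665 + 269
665 = 2*269 + 127
269 = 2*127 + 15
127 = 8*15 + 7
15 = 2*7 + 1
7 = 7*1 + 0
Back-substitute:
1 = 15 − 2·7
1 = −2·127 + 17·15
1 = 17·269 − 36·127
1 = −36·665 + 89·269
1 = 89·22879 − 3062·665
1 = −3062·46423 + 6213·22879
1 = 6213·115725 − 15488·46423
1 = −15488·162148 + 21701·115725
1 = 21701·602169 − 80591·162148
1 = −80591·2570824 + 344065·602169
So 602169⁻¹ ≡ 344065 (mod 2570824).
Then x ≡ 344065·2077462 ≡ 341366 (mod 2570824); the smallest non-negative solution is x = 341366.

341366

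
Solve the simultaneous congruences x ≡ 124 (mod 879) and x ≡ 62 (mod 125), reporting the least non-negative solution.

41437

Write x = 124 + 879·k. Then 879·k ≡ 62 − 124 ≡ 63 (mod 125).
Need 879⁻¹ mod 125. Extended Euclid on (125, 4):
125 = 31*4 + 1
4 = 4*1 + 0
Back-substitute:
1 = 125 − 31·4
879⁻¹ ≡ 94 (mod 125), so k ≡ 94·63 ≡ 47 (mod 125).
x = 124 + 879·47 = 41437.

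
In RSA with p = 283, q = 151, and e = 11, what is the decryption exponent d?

7691

φ(n) = (p−1)(q−1) = 282·150 = 42300.
Need d with 11·d ≡ 1 (mod 42300). Apply the extended Euclidean algorithm:
42300 = 3845·11 + 5
11 = 2·5 + 1
5 = 5·1 + 0
Back-substitute:
1 = 11 − 2·5
1 = −2·42300 + 7691·11
So 11·7691 ≡ 1 (mod 42300), hence d = 7691.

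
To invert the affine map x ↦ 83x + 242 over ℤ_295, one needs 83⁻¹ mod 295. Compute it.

Run Euclid on (295, 83):
295 = 3·83 + 46
83 = 1·46 + 37
46 = 1·37 + 9
37 = 4·9 + 1
9 = 9·1 + 0
gcd = 1, so the inverse exists. Back-substitute:
1 = 37 − 4·9
1 = −4·46 + 5·37
1 = 5·83 − 9·46
1 = −9·295 + 32·83
So 83·32 ≡ 1 (mod 295).

32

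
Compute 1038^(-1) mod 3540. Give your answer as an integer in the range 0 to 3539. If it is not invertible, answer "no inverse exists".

Compute gcd(1038, 3540):
3540 = 3*1038 + 426
1038 = 2*426 + 186
426 = 2*186 + 54
186 = 3*54 + 24
54 = 2*24 + 6
24 = 4*6 + 0
gcd(1038, 3540) = 6 ≠ 1, so 1038 has no multiplicative inverse modulo 3540.

no inverse exists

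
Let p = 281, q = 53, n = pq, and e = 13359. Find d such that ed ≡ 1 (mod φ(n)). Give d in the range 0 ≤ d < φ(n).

8559

φ(n) = (p−1)(q−1) = 280·52 = 14560.
Need d with 13359·d ≡ 1 (mod 14560). Apply the extended Euclidean algorithm:
14560 = 1*13359 + 1201
13359 = 11*1201 + 148
1201 = 8*148 + 17
148 = 8*17 + 12
17 = 1*12 + 5
12 = 2*5 + 2
5 = 2*2 + 1
2 = 2*1 + 0
Back-substitute:
1 = 5 − 2·2
1 = −2·12 + 5·5
1 = 5·17 − 7·12
1 = −7·148 + 61·17
1 = 61·1201 − 495·148
1 = −495·13359 + 5506·1201
1 = 5506·14560 − 6001·13359
So 13359·(-6001) ≡ 1 (mod 14560), hence d ≡ -6001 ≡ 8559 (mod 14560).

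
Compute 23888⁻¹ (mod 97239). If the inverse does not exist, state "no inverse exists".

Apply the Euclidean algorithm to 97239 and 23888:
97239 = 4*23888 + 1687
23888 = 14*1687 + 270
1687 = 6*270 + 67
270 = 4*67 + 2
67 = 33*2 + 1
2 = 2*1 + 0
gcd = 1, so the inverse exists. Back-substitute:
1 = 67 − 33·2
1 = −33·270 + 133·67
1 = 133·1687 − 831·270
1 = −831·23888 + 11767·1687
1 = 11767·97239 − 47899·23888
So 23888·(-47899) ≡ 1 (mod 97239), and -47899 ≡ 49340 (mod 97239).

49340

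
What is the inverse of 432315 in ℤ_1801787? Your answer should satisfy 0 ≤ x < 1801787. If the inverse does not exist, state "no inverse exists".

Compute gcd(432315, 1801787):
1801787 = 4*432315 + 72527
432315 = 5*72527 + 69680
72527 = 1*69680 + 2847
69680 = 24*2847 + 1352
2847 = 2*1352 + 143
1352 = 9*143 + 65
143 = 2*65 + 13
65 = 5*13 + 0
The gcd is 13, not 1, hence no inverse exists.

no inverse exists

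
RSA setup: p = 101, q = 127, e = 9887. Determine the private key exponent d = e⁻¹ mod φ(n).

φ(n) = (p−1)(q−1) = 100·126 = 12600.
Need d with 9887·d ≡ 1 (mod 12600). Apply the extended Euclidean algorithm:
12600 = 1·9887 + 2713
9887 = 3·2713 + 1748
2713 = 1·1748 + 965
1748 = 1·965 + 783
965 = 1·783 + 182
783 = 4·182 + 55
182 = 3·55 + 17
55 = 3·17 + 4
17 = 4·4 + 1
4 = 4·1 + 0
Back-substitute:
1 = 17 − 4·4
1 = −4·55 + 13·17
1 = 13·182 − 43·55
1 = −43·783 + 185·182
1 = 185·965 − 228·783
1 = −228·1748 + 413·965
1 = 413·2713 − 641·1748
1 = −641·9887 + 2336·2713
1 = 2336·12600 − 2977·9887
So 9887·(-2977) ≡ 1 (mod 12600), hence d ≡ -2977 ≡ 9623 (mod 12600).

9623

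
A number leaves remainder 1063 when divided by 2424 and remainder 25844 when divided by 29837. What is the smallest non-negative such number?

46064335

Write x = 1063 + 2424·k. Then 2424·k ≡ 25844 − 1063 ≡ 24781 (mod 29837).
Need 2424⁻¹ mod 29837. Extended Euclid on (29837, 2424):
29837 = 12×2424 + 749
2424 = 3×749 + 177
749 = 4×177 + 41
177 = 4×41 + 13
41 = 3×13 + 2
13 = 6×2 + 1
2 = 2×1 + 0
Back-substitute:
1 = 13 − 6·2
1 = −6·41 + 19·13
1 = 19·177 − 82·41
1 = −82·749 + 347·177
1 = 347·2424 − 1123·749
1 = −1123·29837 + 13823·2424
2424⁻¹ ≡ 13823 (mod 29837), so k ≡ 13823·24781 ≡ 19003 (mod 29837).
x = 1063 + 2424·19003 = 46064335.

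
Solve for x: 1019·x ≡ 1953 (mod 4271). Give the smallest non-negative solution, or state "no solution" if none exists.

First find gcd(1019, 4271):
4271 = 4·1019 + 195
1019 = 5·195 + 44
195 = 4·44 + 19
44 = 2·19 + 6
19 = 3·6 + 1
6 = 6·1 + 0
gcd = 1, so a unique solution mod 4271 exists.
Back-substitute for the Bézout coefficients:
1 = 19 − 3·6
1 = −3·44 + 7·19
1 = 7·195 − 31·44
1 = −31·1019 + 162·195
1 = 162·4271 − 679·1019
So 1019·(-679) ≡ 1 (mod 4271), giving 1019⁻¹ ≡ 3592.
x ≡ 1019⁻¹·1953 ≡ 3592·1953 ≡ 2194 (mod 4271).

2194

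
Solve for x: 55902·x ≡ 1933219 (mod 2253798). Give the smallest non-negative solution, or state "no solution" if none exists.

gcd(55902, 2253798):
2253798 = 40*55902 + 17718
55902 = 3*17718 + 2748
17718 = 6*2748 + 1230
2748 = 2*1230 + 288
1230 = 4*288 + 78
288 = 3*78 + 54
78 = 1*54 + 24
54 = 2*24 + 6
24 = 4*6 + 0
gcd = 6, but 6 ∤ 1933219, so the congruence has no solution.

no solution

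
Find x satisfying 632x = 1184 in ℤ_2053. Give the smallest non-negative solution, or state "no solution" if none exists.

1795

First find gcd(632, 2053):
2053 = 3*632 + 157
632 = 4*157 + 4
157 = 39*4 + 1
4 = 4*1 + 0
gcd = 1, so a unique solution mod 2053 exists.
Back-substitute for the Bézout coefficients:
1 = 157 − 39·4
1 = −39·632 + 157·157
1 = 157·2053 − 510·632
So 632·(-510) ≡ 1 (mod 2053), giving 632⁻¹ ≡ 1543.
x ≡ 632⁻¹·1184 ≡ 1543·1184 ≡ 1795 (mod 2053).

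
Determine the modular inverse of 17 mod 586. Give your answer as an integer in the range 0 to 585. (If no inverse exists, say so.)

Run Euclid on (586, 17):
586 = 34×17 + 8
17 = 2×8 + 1
8 = 8×1 + 0
Since gcd(17, 586) = 1, back-substitute to write 1 as a combination:
1 = 17 − 2·8
1 = −2·586 + 69·17
So 17·69 ≡ 1 (mod 586).

69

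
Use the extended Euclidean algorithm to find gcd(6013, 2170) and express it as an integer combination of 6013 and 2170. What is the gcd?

Euclidean algorithm:
6013 = 2×2170 + 1673
2170 = 1×1673 + 497
1673 = 3×497 + 182
497 = 2×182 + 133
182 = 1×133 + 49
133 = 2×49 + 35
49 = 1×35 + 14
35 = 2×14 + 7
14 = 2×7 + 0
gcd(6013, 2170) = 7.
Back-substituting:
7 = 35 − 2·14
7 = −2·49 + 3·35
7 = 3·133 − 8·49
7 = −8·182 + 11·133
7 = 11·497 − 30·182
7 = −30·1673 + 101·497
7 = 101·2170 − 131·1673
7 = −131·6013 + 363·2170
So 7 = (-131)·6013 + (363)·2170.

7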